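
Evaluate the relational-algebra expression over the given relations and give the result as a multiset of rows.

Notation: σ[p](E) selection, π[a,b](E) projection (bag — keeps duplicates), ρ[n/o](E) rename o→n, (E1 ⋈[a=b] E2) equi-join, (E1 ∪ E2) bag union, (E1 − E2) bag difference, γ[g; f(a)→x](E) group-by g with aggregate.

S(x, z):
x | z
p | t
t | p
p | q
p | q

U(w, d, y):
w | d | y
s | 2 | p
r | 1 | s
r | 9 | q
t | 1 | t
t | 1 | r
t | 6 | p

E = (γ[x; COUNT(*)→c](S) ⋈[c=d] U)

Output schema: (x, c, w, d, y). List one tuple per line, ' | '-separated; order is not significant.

Per-node cardinality:
  S → 4
  γ[x; COUNT(*)→c](S) → 2
  U → 6
  (γ[x; COUNT(*)→c](S) ⋈[c=d] U) → 3

== RESULT ==
x | c | w | d | y
t | 1 | r | 1 | s
t | 1 | t | 1 | r
t | 1 | t | 1 | t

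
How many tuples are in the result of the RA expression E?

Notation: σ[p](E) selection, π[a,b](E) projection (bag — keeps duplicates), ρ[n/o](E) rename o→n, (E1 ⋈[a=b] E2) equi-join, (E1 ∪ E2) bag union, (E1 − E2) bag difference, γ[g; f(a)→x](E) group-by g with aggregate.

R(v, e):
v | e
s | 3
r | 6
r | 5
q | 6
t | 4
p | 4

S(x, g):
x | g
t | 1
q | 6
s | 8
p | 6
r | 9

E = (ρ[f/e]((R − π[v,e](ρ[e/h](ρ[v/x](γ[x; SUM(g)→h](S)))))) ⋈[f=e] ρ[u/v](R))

Subexpression sizes:
  R → 6
  S → 5
  γ[x; SUM(g)→h](S) → 5
  ρ[v/x](γ[x; SUM(g)→h](S)) → 5
  ρ[e/h](ρ[v/x](γ[x; SUM(g)→h](S))) → 5
  π[v,e](ρ[e/h](ρ[v/x](γ[x; SUM(g)→h](S)))) → 5
  (R − π[v,e](ρ[e/h](ρ[v/x](γ[x; SUM(g)→h](S))))) → 5
  ρ[f/e]((R − π[v,e](ρ[e/h](ρ[v/x](γ[x; SUM(g)→h](S)))))) → 5
  R → 6
  ρ[u/v](R) → 6
  (ρ[f/e]((R − π[v,e](ρ[e/h](ρ[v/x](γ[x; SUM(g)→h](S)))))) ⋈[f=e] ρ[u/v](R)) → 8

|E| = 8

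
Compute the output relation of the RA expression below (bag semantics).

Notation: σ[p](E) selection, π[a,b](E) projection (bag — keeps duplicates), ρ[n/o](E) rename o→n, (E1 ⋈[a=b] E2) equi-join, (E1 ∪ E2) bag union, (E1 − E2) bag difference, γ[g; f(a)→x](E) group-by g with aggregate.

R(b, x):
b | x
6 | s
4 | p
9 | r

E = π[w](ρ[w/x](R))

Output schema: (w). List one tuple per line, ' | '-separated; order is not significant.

Stepwise |·|:
  R → 3
  ρ[w/x](R) → 3
  π[w](ρ[w/x](R)) → 3

== RESULT ==
w
p
r
s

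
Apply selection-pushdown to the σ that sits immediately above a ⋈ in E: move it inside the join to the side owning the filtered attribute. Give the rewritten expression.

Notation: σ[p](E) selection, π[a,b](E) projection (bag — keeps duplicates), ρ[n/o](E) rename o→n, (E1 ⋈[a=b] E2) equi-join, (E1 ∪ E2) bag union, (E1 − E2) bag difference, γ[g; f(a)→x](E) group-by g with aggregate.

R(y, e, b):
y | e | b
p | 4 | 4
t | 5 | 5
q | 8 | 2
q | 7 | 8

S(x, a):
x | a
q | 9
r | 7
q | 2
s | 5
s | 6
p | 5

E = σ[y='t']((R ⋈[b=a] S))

σ filters on y, owned by the left side.
E' = (σ[y='t'](R) ⋈[b=a] S)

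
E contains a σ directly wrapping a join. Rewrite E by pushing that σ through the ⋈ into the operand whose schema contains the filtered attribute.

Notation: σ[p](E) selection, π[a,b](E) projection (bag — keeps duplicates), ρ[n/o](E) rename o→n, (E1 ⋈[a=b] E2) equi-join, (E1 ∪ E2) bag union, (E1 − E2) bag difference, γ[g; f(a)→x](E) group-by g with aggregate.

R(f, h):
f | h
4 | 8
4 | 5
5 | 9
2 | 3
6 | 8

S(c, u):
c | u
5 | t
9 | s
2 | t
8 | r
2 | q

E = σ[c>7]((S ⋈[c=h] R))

σ filters on c, owned by the left side.
E' = (σ[c>7](S) ⋈[c=h] R)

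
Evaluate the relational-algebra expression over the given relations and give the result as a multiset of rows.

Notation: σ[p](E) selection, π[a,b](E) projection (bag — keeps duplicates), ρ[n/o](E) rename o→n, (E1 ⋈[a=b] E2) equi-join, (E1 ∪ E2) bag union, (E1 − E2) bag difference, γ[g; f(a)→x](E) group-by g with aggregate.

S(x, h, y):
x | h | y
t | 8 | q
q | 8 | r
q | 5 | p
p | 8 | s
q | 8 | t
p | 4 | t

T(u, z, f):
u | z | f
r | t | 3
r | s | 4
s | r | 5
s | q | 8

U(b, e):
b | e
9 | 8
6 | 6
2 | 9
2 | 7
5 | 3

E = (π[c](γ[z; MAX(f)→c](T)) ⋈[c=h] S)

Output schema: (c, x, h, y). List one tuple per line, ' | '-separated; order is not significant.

Stepwise |·|:
  T → 4
  γ[z; MAX(f)→c](T) → 4
  π[c](γ[z; MAX(f)→c](T)) → 4
  S → 6
  (π[c](γ[z; MAX(f)→c](T)) ⋈[c=h] S) → 6

== RESULT ==
c | x | h | y
4 | p | 4 | t
5 | q | 5 | p
8 | p | 8 | s
8 | q | 8 | r
8 | q | 8 | t
8 | t | 8 | q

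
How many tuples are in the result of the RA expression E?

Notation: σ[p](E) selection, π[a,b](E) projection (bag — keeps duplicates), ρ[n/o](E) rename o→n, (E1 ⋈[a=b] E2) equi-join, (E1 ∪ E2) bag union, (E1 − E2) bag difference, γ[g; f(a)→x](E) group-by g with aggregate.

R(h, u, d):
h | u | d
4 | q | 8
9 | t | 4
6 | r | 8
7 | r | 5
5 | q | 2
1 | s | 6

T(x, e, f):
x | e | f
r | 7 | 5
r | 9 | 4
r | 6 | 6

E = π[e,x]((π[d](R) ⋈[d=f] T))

Subexpression sizes:
  R → 6
  π[d](R) → 6
  T → 3
  (π[d](R) ⋈[d=f] T) → 3
  π[e,x]((π[d](R) ⋈[d=f] T)) → 3

|E| = 3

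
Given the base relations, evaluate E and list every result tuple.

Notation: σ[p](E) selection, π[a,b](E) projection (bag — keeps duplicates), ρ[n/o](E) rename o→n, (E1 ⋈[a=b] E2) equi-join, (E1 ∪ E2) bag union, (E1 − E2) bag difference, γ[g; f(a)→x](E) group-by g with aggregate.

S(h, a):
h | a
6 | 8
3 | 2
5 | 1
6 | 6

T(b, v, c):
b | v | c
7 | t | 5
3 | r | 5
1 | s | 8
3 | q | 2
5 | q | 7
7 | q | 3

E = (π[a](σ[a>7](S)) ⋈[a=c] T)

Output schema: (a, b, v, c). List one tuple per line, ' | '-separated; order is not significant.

Row counts bottom-up:
  S → 4
  σ[a>7](S) → 1
  π[a](σ[a>7](S)) → 1
  T → 6
  (π[a](σ[a>7](S)) ⋈[a=c] T) → 1

== RESULT ==
a | b | v | c
8 | 1 | s | 8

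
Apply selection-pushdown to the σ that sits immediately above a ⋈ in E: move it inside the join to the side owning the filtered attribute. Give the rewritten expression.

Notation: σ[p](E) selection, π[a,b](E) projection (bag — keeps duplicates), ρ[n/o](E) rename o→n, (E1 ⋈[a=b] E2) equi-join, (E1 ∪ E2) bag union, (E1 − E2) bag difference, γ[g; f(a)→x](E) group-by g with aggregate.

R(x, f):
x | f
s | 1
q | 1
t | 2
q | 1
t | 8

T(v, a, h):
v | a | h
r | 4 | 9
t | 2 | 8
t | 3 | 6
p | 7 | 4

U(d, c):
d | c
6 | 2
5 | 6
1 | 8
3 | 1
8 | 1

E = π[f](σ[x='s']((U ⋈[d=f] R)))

σ filters on x, owned by the right side.
E' = π[f]((U ⋈[d=f] σ[x='s'](R)))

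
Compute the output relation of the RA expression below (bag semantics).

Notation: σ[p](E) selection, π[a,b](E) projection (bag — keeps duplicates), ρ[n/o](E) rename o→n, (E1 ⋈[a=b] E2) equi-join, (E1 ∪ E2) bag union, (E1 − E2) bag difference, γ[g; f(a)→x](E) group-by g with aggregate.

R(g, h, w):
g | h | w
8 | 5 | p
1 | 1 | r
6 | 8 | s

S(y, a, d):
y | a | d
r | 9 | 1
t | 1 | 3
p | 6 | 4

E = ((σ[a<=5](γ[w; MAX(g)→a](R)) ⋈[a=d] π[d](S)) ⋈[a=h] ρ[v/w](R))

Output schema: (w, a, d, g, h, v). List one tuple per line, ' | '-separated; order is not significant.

Row counts bottom-up:
  R → 3
  γ[w; MAX(g)→a](R) → 3
  σ[a<=5](γ[w; MAX(g)→a](R)) → 1
  S → 3
  π[d](S) → 3
  (σ[a<=5](γ[w; MAX(g)→a](R)) ⋈[a=d] π[d](S)) → 1
  R → 3
  ρ[v/w](R) → 3
  ((σ[a<=5](γ[w; MAX(g)→a](R)) ⋈[a=d] π[d](S)) ⋈[a=h] ρ[v/w](R)) → 1

== RESULT ==
w | a | d | g | h | v
r | 1 | 1 | 1 | 1 | r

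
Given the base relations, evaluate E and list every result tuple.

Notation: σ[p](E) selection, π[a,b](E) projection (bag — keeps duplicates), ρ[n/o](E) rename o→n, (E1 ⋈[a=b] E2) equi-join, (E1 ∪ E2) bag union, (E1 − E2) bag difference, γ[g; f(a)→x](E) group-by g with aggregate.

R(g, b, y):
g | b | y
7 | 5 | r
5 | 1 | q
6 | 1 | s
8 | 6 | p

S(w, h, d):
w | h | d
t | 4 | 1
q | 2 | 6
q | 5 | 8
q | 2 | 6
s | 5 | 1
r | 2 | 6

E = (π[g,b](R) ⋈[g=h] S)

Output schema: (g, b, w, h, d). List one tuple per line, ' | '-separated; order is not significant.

Stepwise |·|:
  R → 4
  π[g,b](R) → 4
  S → 6
  (π[g,b](R) ⋈[g=h] S) → 2

== RESULT ==
g | b | w | h | d
5 | 1 | q | 5 | 8
5 | 1 | s | 5 | 1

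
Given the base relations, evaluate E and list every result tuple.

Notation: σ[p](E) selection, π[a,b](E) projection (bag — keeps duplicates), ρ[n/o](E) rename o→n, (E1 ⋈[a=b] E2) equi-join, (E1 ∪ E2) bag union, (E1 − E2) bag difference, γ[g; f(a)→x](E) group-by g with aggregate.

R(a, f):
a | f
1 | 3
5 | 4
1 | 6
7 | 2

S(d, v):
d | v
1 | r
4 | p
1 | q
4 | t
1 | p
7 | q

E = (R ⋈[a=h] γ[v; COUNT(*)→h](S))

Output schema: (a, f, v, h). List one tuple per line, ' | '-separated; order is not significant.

Per-node cardinality:
  R → 4
  S → 6
  γ[v; COUNT(*)→h](S) → 4
  (R ⋈[a=h] γ[v; COUNT(*)→h](S)) → 4

== RESULT ==
a | f | v | h
1 | 3 | r | 1
1 | 3 | t | 1
1 | 6 | r | 1
1 | 6 | t | 1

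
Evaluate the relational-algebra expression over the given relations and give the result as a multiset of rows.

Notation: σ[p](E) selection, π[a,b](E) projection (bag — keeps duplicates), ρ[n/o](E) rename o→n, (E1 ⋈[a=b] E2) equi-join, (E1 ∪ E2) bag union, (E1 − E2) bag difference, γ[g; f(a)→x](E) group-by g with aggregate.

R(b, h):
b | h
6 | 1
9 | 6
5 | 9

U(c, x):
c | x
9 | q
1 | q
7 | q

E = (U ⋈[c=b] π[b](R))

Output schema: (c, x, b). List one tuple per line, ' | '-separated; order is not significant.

Row counts bottom-up:
  U → 3
  R → 3
  π[b](R) → 3
  (U ⋈[c=b] π[b](R)) → 1

== RESULT ==
c | x | b
9 | q | 9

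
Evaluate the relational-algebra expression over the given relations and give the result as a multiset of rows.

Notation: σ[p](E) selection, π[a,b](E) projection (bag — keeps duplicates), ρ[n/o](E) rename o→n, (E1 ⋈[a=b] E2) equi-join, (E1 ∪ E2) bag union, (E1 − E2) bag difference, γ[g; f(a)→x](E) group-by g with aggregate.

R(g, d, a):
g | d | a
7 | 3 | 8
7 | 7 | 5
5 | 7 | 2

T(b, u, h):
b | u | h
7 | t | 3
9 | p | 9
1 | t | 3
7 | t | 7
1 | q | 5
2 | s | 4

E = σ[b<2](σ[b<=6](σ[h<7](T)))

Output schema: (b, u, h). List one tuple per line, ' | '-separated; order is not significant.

Subexpression sizes:
  T → 6
  σ[h<7](T) → 4
  σ[b<=6](σ[h<7](T)) → 3
  σ[b<2](σ[b<=6](σ[h<7](T))) → 2

== RESULT ==
b | u | h
1 | q | 5
1 | t | 3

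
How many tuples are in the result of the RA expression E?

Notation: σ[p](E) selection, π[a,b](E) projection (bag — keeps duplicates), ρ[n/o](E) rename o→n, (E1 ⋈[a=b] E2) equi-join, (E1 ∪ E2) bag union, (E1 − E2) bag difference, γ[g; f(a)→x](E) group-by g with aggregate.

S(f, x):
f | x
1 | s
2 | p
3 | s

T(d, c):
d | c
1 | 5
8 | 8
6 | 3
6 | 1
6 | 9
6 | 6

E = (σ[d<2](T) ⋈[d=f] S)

Stepwise |·|:
  T → 6
  σ[d<2](T) → 1
  S → 3
  (σ[d<2](T) ⋈[d=f] S) → 1

|E| = 1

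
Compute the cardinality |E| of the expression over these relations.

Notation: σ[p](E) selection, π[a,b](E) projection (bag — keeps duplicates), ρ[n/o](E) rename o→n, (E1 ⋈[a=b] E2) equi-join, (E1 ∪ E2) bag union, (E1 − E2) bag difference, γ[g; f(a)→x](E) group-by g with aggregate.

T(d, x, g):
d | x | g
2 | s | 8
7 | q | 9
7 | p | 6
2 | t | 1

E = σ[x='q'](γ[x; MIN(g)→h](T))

Stepwise |·|:
  T → 4
  γ[x; MIN(g)→h](T) → 4
  σ[x='q'](γ[x; MIN(g)→h](T)) → 1

|E| = 1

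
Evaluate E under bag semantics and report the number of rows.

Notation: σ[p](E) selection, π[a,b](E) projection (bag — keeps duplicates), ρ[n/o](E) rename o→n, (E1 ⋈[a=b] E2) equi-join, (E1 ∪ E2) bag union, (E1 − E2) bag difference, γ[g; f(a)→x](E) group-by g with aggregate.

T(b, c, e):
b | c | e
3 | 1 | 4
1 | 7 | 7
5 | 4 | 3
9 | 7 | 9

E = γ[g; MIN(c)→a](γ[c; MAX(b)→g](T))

Row counts bottom-up:
  T → 4
  γ[c; MAX(b)→g](T) → 3
  γ[g; MIN(c)→a](γ[c; MAX(b)→g](T)) → 3

|E| = 3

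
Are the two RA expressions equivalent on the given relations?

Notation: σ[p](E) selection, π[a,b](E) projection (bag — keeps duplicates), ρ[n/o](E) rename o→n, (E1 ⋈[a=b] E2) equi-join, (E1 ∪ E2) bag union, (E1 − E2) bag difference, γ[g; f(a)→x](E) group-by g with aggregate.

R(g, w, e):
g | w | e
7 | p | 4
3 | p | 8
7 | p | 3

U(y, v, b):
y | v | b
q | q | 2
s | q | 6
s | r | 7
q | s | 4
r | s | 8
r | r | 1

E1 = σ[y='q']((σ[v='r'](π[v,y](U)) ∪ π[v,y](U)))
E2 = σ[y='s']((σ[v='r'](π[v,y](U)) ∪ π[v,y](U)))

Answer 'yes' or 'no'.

E1 stepwise |·|:
  U → 6
  π[v,y](U) → 6
  σ[v='r'](π[v,y](U)) → 2
  U → 6
  π[v,y](U) → 6
  (σ[v='r'](π[v,y](U)) ∪ π[v,y](U)) → 8
  σ[y='q']((σ[v='r'](π[v,y](U)) ∪ π[v,y](U))) → 2
E2 stepwise |·|:
  U → 6
  π[v,y](U) → 6
  σ[v='r'](π[v,y](U)) → 2
  U → 6
  π[v,y](U) → 6
  (σ[v='r'](π[v,y](U)) ∪ π[v,y](U)) → 8
  σ[y='s']((σ[v='r'](π[v,y](U)) ∪ π[v,y](U))) → 3

E1 result:
v | y
q | q
s | q
E2 result:
v | y
q | s
r | s
r | s
Witness: ('q', 's') appears 0× in E1 but 1× in E2.

no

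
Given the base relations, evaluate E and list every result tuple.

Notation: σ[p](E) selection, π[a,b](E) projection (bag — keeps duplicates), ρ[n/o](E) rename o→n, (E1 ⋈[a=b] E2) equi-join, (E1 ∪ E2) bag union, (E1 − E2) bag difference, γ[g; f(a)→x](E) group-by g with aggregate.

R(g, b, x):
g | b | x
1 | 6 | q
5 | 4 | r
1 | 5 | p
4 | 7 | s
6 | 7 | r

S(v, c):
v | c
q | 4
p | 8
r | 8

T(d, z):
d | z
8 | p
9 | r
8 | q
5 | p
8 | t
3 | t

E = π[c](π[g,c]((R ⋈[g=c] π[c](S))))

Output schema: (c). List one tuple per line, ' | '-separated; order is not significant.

Stepwise |·|:
  R → 5
  S → 3
  π[c](S) → 3
  (R ⋈[g=c] π[c](S)) → 1
  π[g,c]((R ⋈[g=c] π[c](S))) → 1
  π[c](π[g,c]((R ⋈[g=c] π[c](S)))) → 1

== RESULT ==
c
4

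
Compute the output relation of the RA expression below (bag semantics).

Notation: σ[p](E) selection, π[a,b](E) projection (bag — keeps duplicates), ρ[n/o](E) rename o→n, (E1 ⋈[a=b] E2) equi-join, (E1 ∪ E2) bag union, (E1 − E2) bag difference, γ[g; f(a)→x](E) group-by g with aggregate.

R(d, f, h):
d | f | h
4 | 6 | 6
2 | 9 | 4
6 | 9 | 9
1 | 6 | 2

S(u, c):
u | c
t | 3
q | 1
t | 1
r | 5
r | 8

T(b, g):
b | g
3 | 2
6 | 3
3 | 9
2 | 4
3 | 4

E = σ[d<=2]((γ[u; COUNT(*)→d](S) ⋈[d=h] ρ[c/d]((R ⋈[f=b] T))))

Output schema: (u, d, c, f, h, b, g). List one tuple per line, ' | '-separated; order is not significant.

Row counts bottom-up:
  S → 5
  γ[u; COUNT(*)→d](S) → 3
  R → 4
  T → 5
  (R ⋈[f=b] T) → 2
  ρ[c/d]((R ⋈[f=b] T)) → 2
  (γ[u; COUNT(*)→d](S) ⋈[d=h] ρ[c/d]((R ⋈[f=b] T))) → 2
  σ[d<=2]((γ[u; COUNT(*)→d](S) ⋈[d=h] ρ[c/d]((R ⋈[f=b] T)))) → 2

== RESULT ==
u | d | c | f | h | b | g
r | 2 | 1 | 6 | 2 | 6 | 3
t | 2 | 1 | 6 | 2 | 6 | 3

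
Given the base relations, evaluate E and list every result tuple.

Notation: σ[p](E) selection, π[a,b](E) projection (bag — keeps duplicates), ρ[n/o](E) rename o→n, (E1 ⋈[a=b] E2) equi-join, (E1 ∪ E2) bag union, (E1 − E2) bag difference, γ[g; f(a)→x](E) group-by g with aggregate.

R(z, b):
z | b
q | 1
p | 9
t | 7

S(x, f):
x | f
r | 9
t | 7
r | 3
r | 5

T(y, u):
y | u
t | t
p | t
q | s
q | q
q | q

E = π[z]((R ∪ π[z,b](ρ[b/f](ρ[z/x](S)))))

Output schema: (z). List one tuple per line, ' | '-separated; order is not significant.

Stepwise |·|:
  R → 3
  S → 4
  ρ[z/x](S) → 4
  ρ[b/f](ρ[z/x](S)) → 4
  π[z,b](ρ[b/f](ρ[z/x](S))) → 4
  (R ∪ π[z,b](ρ[b/f](ρ[z/x](S)))) → 7
  π[z]((R ∪ π[z,b](ρ[b/f](ρ[z/x](S))))) → 7

== RESULT ==
z
p
q
r
r
r
t
t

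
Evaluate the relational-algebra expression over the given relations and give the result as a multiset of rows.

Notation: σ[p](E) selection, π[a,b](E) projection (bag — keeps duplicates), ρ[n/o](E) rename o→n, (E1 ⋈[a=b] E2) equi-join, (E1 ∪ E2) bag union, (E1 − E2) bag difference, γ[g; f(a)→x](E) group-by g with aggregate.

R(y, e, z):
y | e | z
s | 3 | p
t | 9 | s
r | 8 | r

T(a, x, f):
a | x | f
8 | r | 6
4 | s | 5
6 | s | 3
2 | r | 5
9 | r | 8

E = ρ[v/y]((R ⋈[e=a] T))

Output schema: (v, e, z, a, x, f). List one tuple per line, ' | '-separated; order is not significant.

Stepwise |·|:
  R → 3
  T → 5
  (R ⋈[e=a] T) → 2
  ρ[v/y]((R ⋈[e=a] T)) → 2

== RESULT ==
v | e | z | a | x | f
r | 8 | r | 8 | r | 6
t | 9 | s | 9 | r | 8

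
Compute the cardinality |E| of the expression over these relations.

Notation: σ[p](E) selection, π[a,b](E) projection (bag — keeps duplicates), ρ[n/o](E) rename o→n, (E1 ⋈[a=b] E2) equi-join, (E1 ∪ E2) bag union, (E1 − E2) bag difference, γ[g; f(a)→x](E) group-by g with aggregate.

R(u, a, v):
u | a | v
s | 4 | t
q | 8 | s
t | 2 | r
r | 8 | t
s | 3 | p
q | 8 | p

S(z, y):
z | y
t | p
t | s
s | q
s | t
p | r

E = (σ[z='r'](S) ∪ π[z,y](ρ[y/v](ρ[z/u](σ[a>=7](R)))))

Subexpression sizes:
  S → 5
  σ[z='r'](S) → 0
  R → 6
  σ[a>=7](R) → 3
  ρ[z/u](σ[a>=7](R)) → 3
  ρ[y/v](ρ[z/u](σ[a>=7](R))) → 3
  π[z,y](ρ[y/v](ρ[z/u](σ[a>=7](R)))) → 3
  (σ[z='r'](S) ∪ π[z,y](ρ[y/v](ρ[z/u](σ[a>=7](R))))) → 3

|E| = 3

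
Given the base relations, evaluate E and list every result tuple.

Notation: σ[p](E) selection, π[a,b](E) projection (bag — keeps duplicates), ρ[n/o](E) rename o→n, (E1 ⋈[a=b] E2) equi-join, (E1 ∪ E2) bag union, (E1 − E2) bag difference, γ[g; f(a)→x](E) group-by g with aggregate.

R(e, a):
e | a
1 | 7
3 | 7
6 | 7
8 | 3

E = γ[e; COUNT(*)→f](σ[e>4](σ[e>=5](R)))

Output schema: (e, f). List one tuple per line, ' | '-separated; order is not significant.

Stepwise |·|:
  R → 4
  σ[e>=5](R) → 2
  σ[e>4](σ[e>=5](R)) → 2
  γ[e; COUNT(*)→f](σ[e>4](σ[e>=5](R))) → 2

== RESULT ==
e | f
6 | 1
8 | 1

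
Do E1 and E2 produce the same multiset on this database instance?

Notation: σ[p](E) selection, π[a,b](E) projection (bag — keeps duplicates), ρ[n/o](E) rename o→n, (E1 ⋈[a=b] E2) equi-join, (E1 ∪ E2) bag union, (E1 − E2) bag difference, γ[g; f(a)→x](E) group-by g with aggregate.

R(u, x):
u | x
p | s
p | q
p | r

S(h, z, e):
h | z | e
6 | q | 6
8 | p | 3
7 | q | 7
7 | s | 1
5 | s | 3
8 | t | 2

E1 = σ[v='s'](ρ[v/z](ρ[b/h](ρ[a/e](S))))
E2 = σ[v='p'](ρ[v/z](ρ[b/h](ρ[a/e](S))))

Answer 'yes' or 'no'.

E1 subexpression sizes:
  S → 6
  ρ[a/e](S) → 6
  ρ[b/h](ρ[a/e](S)) → 6
  ρ[v/z](ρ[b/h](ρ[a/e](S))) → 6
  σ[v='s'](ρ[v/z](ρ[b/h](ρ[a/e](S)))) → 2
E2 subexpression sizes:
  S → 6
  ρ[a/e](S) → 6
  ρ[b/h](ρ[a/e](S)) → 6
  ρ[v/z](ρ[b/h](ρ[a/e](S))) → 6
  σ[v='p'](ρ[v/z](ρ[b/h](ρ[a/e](S)))) → 1

E1 result:
b | v | a
5 | s | 3
7 | s | 1
E2 result:
b | v | a
8 | p | 3
Witness: (7, 's', 1) appears 1× in E1 but 0× in E2.

no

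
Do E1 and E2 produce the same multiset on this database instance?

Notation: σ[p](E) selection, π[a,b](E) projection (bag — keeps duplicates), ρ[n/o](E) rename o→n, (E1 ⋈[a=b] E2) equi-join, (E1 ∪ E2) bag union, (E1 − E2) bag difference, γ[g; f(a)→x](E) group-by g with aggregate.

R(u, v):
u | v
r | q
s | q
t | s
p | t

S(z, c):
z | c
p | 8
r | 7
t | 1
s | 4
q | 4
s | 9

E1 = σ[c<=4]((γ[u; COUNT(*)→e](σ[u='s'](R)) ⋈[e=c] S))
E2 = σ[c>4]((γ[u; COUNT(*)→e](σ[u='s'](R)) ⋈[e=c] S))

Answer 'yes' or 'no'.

E1 subexpression sizes:
  R → 4
  σ[u='s'](R) → 1
  γ[u; COUNT(*)→e](σ[u='s'](R)) → 1
  S → 6
  (γ[u; COUNT(*)→e](σ[u='s'](R)) ⋈[e=c] S) → 1
  σ[c<=4]((γ[u; COUNT(*)→e](σ[u='s'](R)) ⋈[e=c] S)) → 1
E2 subexpression sizes:
  R → 4
  σ[u='s'](R) → 1
  γ[u; COUNT(*)→e](σ[u='s'](R)) → 1
  S → 6
  (γ[u; COUNT(*)→e](σ[u='s'](R)) ⋈[e=c] S) → 1
  σ[c>4]((γ[u; COUNT(*)→e](σ[u='s'](R)) ⋈[e=c] S)) → 0

E1 result:
u | e | z | c
s | 1 | t | 1
E2 result:
u | e | z | c
(0 rows)
Witness: ('s', 1, 't', 1) appears 1× in E1 but 0× in E2.

no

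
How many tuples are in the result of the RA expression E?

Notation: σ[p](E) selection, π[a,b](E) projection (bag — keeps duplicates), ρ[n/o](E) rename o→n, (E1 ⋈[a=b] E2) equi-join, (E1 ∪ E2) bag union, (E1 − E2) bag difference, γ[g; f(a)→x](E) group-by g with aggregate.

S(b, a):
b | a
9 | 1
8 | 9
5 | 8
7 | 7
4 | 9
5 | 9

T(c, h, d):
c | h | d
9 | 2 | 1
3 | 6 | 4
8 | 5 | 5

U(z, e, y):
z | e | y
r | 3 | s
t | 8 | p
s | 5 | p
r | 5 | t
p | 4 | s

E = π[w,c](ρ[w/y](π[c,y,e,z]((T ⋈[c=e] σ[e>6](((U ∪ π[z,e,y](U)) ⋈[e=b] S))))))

Row counts bottom-up:
  T → 3
  U → 5
  U → 5
  π[z,e,y](U) → 5
  (U ∪ π[z,e,y](U)) → 10
  S → 6
  ((U ∪ π[z,e,y](U)) ⋈[e=b] S) → 12
  σ[e>6](((U ∪ π[z,e,y](U)) ⋈[e=b] S)) → 2
  (T ⋈[c=e] σ[e>6](((U ∪ π[z,e,y](U)) ⋈[e=b] S))) → 2
  π[c,y,e,z]((T ⋈[c=e] σ[e>6](((U ∪ π[z,e,y](U)) ⋈[e=b] S)))) → 2
  ρ[w/y](π[c,y,e,z]((T ⋈[c=e] σ[e>6](((U ∪ π[z,e,y](U)) ⋈[e=b] S))))) → 2
  π[w,c](ρ[w/y](π[c,y,e,z]((T ⋈[c=e] σ[e>6](((U ∪ π[z,e,y](U)) ⋈[e=b] S)))))) → 2

|E| = 2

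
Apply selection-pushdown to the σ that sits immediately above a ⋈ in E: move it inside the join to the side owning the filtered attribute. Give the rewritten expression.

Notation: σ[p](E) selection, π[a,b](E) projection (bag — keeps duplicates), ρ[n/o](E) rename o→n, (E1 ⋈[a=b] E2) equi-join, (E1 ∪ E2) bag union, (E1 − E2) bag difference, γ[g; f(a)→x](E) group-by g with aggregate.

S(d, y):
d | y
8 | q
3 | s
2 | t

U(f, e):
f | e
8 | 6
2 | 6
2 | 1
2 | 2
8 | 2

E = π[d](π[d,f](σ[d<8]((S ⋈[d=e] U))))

σ filters on d, owned by the left side.
E' = π[d](π[d,f]((σ[d<8](S) ⋈[d=e] U)))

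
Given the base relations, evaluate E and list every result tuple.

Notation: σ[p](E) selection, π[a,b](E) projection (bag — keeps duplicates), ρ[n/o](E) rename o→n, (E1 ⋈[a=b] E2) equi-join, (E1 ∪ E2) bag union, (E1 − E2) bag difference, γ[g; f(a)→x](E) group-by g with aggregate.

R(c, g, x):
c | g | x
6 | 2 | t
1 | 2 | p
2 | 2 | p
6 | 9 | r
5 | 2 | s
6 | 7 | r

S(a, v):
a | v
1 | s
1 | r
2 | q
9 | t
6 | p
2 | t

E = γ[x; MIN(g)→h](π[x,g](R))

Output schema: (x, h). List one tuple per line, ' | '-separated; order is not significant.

Per-node cardinality:
  R → 6
  π[x,g](R) → 6
  γ[x; MIN(g)→h](π[x,g](R)) → 4

== RESULT ==
x | h
p | 2
r | 7
s | 2
t | 2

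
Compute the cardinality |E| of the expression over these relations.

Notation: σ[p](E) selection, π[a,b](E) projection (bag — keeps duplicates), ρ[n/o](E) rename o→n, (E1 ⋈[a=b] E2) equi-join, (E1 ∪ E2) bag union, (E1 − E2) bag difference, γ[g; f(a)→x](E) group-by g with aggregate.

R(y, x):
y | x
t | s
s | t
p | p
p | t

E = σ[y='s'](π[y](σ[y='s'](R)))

Subexpression sizes:
  R → 4
  σ[y='s'](R) → 1
  π[y](σ[y='s'](R)) → 1
  σ[y='s'](π[y](σ[y='s'](R))) → 1

|E| = 1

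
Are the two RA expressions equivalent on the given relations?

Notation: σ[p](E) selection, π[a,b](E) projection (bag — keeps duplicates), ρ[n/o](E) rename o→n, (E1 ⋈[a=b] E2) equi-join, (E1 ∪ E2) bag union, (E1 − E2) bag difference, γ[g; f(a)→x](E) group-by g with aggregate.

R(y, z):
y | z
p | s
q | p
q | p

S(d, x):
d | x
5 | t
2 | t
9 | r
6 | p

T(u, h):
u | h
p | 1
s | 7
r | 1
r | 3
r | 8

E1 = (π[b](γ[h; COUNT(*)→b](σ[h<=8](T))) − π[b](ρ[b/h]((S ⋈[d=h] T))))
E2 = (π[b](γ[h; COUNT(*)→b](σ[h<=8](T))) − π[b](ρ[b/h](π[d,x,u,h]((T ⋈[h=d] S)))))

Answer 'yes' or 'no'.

E1 row counts bottom-up:
  T → 5
  σ[h<=8](T) → 5
  γ[h; COUNT(*)→b](σ[h<=8](T)) → 4
  π[b](γ[h; COUNT(*)→b](σ[h<=8](T))) → 4
  S → 4
  T → 5
  (S ⋈[d=h] T) → 0
  ρ[b/h]((S ⋈[d=h] T)) → 0
  π[b](ρ[b/h]((S ⋈[d=h] T))) → 0
  (π[b](γ[h; COUNT(*)→b](σ[h<=8](T))) − π[b](ρ[b/h]((S ⋈[d=h] T)))) → 4
E2 row counts bottom-up:
  T → 5
  σ[h<=8](T) → 5
  γ[h; COUNT(*)→b](σ[h<=8](T)) → 4
  π[b](γ[h; COUNT(*)→b](σ[h<=8](T))) → 4
  T → 5
  S → 4
  (T ⋈[h=d] S) → 0
  π[d,x,u,h]((T ⋈[h=d] S)) → 0
  ρ[b/h](π[d,x,u,h]((T ⋈[h=d] S))) → 0
  π[b](ρ[b/h](π[d,x,u,h]((T ⋈[h=d] S)))) → 0
  (π[b](γ[h; COUNT(*)→b](σ[h<=8](T))) − π[b](ρ[b/h](π[d,x,u,h]((T ⋈[h=d] S))))) → 4

E1 and E2 produce the same multiset:
b
1
1
1
2

yes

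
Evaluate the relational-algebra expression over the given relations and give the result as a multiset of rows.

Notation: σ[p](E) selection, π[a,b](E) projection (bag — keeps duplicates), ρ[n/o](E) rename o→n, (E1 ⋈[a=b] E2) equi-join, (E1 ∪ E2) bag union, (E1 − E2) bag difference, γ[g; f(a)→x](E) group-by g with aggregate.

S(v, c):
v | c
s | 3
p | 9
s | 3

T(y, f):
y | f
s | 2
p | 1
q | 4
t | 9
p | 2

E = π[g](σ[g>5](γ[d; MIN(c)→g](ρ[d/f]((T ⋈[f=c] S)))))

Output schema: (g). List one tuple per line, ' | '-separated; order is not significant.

Row counts bottom-up:
  T → 5
  S → 3
  (T ⋈[f=c] S) → 1
  ρ[d/f]((T ⋈[f=c] S)) → 1
  γ[d; MIN(c)→g](ρ[d/f]((T ⋈[f=c] S))) → 1
  σ[g>5](γ[d; MIN(c)→g](ρ[d/f]((T ⋈[f=c] S)))) → 1
  π[g](σ[g>5](γ[d; MIN(c)→g](ρ[d/f]((T ⋈[f=c] S))))) → 1

== RESULT ==
g
9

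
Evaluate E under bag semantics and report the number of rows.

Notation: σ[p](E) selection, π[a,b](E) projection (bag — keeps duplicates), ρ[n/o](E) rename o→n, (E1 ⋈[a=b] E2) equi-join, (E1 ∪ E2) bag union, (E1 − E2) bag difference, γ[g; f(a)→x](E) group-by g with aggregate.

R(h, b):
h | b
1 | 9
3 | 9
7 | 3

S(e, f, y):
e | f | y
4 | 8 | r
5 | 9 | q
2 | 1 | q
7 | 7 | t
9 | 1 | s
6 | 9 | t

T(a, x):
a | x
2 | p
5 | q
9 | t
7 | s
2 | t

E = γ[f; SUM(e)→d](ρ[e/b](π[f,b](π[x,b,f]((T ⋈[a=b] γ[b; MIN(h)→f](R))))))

Subexpression sizes:
  T → 5
  R → 3
  γ[b; MIN(h)→f](R) → 2
  (T ⋈[a=b] γ[b; MIN(h)→f](R)) → 1
  π[x,b,f]((T ⋈[a=b] γ[b; MIN(h)→f](R))) → 1
  π[f,b](π[x,b,f]((T ⋈[a=b] γ[b; MIN(h)→f](R)))) → 1
  ρ[e/b](π[f,b](π[x,b,f]((T ⋈[a=b] γ[b; MIN(h)→f](R))))) → 1
  γ[f; SUM(e)→d](ρ[e/b](π[f,b](π[x,b,f]((T ⋈[a=b] γ[b; MIN(h)→f](R)))))) → 1

|E| = 1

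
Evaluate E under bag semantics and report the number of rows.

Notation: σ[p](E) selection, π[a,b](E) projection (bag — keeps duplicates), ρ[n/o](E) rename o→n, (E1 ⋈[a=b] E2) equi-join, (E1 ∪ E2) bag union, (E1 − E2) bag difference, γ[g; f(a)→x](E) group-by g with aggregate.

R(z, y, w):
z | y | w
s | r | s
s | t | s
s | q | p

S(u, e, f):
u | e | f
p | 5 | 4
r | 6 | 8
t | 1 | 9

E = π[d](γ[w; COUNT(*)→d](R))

Per-node cardinality:
  R → 3
  γ[w; COUNT(*)→d](R) → 2
  π[d](γ[w; COUNT(*)→d](R)) → 2

|E| = 2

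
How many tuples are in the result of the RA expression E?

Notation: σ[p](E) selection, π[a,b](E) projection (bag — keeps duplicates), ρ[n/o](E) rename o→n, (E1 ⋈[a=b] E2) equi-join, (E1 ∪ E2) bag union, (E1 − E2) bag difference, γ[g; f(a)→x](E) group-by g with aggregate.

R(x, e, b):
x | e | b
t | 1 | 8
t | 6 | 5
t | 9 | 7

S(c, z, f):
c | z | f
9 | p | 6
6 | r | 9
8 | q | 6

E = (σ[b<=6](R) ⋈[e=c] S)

Stepwise |·|:
  R → 3
  σ[b<=6](R) → 1
  S → 3
  (σ[b<=6](R) ⋈[e=c] S) → 1

|E| = 1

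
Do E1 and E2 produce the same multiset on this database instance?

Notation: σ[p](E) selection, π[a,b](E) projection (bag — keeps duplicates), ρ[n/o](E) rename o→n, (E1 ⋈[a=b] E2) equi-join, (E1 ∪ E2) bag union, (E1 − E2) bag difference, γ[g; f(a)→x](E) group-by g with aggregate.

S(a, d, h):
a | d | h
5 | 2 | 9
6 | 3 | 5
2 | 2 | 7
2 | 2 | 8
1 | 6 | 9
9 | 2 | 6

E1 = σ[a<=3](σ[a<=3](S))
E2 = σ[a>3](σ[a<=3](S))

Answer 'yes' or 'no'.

E1 per-node cardinality:
  S → 6
  σ[a<=3](S) → 3
  σ[a<=3](σ[a<=3](S)) → 3
E2 per-node cardinality:
  S → 6
  σ[a<=3](S) → 3
  σ[a>3](σ[a<=3](S)) → 0

E1 result:
a | d | h
1 | 6 | 9
2 | 2 | 7
2 | 2 | 8
E2 result:
a | d | h
(0 rows)
Witness: (1, 6, 9) appears 1× in E1 but 0× in E2.

no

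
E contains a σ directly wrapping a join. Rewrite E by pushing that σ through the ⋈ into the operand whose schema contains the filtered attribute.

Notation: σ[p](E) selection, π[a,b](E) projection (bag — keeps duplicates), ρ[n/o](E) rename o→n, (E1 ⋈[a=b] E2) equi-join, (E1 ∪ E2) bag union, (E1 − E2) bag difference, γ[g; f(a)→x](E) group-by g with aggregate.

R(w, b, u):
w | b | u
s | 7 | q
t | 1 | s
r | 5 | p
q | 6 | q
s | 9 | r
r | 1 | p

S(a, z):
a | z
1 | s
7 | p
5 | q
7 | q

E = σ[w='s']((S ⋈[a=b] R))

σ filters on w, owned by the right side.
E' = (S ⋈[a=b] σ[w='s'](R))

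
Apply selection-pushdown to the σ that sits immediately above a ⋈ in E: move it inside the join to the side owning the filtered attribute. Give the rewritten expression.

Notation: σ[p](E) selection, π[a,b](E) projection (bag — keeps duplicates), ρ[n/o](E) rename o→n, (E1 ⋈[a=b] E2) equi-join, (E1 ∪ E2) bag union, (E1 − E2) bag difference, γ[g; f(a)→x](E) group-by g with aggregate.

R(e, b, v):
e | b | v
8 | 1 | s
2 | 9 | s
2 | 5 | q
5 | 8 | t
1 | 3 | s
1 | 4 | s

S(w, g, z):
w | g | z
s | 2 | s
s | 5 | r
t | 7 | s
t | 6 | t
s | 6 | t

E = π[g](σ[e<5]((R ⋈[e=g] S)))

σ filters on e, owned by the left side.
E' = π[g]((σ[e<5](R) ⋈[e=g] S))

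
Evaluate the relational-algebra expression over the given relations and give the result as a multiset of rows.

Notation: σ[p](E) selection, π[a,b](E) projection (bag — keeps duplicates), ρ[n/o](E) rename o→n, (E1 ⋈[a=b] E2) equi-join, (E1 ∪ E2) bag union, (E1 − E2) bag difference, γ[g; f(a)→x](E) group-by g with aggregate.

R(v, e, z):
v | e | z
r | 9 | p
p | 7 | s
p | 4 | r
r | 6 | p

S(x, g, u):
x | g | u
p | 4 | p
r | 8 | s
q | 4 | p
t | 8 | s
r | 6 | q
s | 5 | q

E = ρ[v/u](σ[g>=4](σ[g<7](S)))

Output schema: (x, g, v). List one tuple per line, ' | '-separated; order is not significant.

Per-node cardinality:
  S → 6
  σ[g<7](S) → 4
  σ[g>=4](σ[g<7](S)) → 4
  ρ[v/u](σ[g>=4](σ[g<7](S))) → 4

== RESULT ==
x | g | v
p | 4 | p
q | 4 | p
r | 6 | q
s | 5 | q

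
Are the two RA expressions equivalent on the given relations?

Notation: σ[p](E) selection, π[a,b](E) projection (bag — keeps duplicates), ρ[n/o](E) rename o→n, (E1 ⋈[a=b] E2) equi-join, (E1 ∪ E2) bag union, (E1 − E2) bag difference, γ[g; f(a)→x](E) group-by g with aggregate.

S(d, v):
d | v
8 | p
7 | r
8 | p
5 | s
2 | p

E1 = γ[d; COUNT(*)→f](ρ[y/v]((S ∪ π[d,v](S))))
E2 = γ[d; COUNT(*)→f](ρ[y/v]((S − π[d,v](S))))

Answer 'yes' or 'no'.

E1 stepwise |·|:
  S → 5
  S → 5
  π[d,v](S) → 5
  (S ∪ π[d,v](S)) → 10
  ρ[y/v]((S ∪ π[d,v](S))) → 10
  γ[d; COUNT(*)→f](ρ[y/v]((S ∪ π[d,v](S)))) → 4
E2 stepwise |·|:
  S → 5
  S → 5
  π[d,v](S) → 5
  (S − π[d,v](S)) → 0
  ρ[y/v]((S − π[d,v](S))) → 0
  γ[d; COUNT(*)→f](ρ[y/v]((S − π[d,v](S)))) → 0

E1 result:
d | f
2 | 2
5 | 2
7 | 2
8 | 4
E2 result:
d | f
(0 rows)
Witness: (5, 2) appears 1× in E1 but 0× in E2.

no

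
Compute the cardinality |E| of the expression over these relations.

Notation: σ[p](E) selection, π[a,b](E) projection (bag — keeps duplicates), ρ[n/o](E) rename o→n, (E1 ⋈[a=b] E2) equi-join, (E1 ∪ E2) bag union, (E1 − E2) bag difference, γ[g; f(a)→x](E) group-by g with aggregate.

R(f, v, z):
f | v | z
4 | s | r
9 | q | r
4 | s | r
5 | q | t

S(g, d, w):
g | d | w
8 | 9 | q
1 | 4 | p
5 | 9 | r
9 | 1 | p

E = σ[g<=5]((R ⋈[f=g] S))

Stepwise |·|:
  R → 4
  S → 4
  (R ⋈[f=g] S) → 2
  σ[g<=5]((R ⋈[f=g] S)) → 1

|E| = 1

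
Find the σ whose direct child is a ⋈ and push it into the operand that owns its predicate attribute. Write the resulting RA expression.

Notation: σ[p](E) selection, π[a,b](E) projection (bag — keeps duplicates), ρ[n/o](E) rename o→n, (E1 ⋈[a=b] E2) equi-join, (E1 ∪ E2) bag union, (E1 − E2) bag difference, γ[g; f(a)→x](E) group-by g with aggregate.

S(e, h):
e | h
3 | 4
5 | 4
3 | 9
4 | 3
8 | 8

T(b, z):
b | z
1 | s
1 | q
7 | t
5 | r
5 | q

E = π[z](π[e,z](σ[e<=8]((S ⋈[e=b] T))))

σ filters on e, owned by the left side.
E' = π[z](π[e,z]((σ[e<=8](S) ⋈[e=b] T)))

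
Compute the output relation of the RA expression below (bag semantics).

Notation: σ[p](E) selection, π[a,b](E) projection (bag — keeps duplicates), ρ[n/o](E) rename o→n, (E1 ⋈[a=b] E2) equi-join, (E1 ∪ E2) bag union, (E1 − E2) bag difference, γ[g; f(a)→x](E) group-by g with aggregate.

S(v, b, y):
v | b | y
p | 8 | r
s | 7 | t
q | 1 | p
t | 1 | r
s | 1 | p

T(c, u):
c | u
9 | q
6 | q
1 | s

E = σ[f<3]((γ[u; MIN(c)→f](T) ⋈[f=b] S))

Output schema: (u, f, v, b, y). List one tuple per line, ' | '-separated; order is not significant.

Subexpression sizes:
  T → 3
  γ[u; MIN(c)→f](T) → 2
  S → 5
  (γ[u; MIN(c)→f](T) ⋈[f=b] S) → 3
  σ[f<3]((γ[u; MIN(c)→f](T) ⋈[f=b] S)) → 3

== RESULT ==
u | f | v | b | y
s | 1 | q | 1 | p
s | 1 | s | 1 | p
s | 1 | t | 1 | r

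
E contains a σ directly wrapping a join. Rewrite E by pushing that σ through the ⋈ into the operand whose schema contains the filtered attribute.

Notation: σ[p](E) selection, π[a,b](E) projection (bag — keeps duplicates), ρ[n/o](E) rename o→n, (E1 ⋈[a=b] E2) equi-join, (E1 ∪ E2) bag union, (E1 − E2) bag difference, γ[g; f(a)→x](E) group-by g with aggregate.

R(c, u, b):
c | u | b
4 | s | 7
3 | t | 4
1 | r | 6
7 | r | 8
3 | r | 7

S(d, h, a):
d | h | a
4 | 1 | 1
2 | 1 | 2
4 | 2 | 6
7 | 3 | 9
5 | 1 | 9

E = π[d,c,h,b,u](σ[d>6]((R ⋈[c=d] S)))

σ filters on d, owned by the right side.
E' = π[d,c,h,b,u]((R ⋈[c=d] σ[d>6](S)))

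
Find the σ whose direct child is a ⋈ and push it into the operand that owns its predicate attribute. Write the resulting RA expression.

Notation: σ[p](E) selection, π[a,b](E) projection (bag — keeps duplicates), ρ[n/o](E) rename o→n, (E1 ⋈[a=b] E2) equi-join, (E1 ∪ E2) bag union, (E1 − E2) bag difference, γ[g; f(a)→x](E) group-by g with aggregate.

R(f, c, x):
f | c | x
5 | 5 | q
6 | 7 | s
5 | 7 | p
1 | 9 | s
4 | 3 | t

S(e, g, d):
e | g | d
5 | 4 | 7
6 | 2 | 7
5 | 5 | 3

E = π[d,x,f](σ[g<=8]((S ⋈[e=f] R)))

σ filters on g, owned by the left side.
E' = π[d,x,f]((σ[g<=8](S) ⋈[e=f] R))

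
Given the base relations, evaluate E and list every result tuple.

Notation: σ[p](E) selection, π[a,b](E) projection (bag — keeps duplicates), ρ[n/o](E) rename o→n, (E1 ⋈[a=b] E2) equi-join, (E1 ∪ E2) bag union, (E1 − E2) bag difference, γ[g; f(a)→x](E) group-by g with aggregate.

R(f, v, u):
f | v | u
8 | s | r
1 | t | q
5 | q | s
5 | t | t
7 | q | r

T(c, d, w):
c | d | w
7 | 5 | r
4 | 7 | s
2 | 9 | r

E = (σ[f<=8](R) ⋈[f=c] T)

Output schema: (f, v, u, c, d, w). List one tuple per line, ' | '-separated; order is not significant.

Per-node cardinality:
  R → 5
  σ[f<=8](R) → 5
  T → 3
  (σ[f<=8](R) ⋈[f=c] T) → 1

== RESULT ==
f | v | u | c | d | w
7 | q | r | 7 | 5 | r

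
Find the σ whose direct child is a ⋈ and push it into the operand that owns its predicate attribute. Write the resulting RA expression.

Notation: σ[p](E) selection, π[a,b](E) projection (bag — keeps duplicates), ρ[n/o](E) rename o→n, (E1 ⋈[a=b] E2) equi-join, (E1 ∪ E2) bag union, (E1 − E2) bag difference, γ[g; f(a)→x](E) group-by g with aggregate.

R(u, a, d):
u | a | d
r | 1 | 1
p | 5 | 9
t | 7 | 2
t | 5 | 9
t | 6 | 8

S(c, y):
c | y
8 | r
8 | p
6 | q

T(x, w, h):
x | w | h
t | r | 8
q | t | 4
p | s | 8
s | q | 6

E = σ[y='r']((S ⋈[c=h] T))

σ filters on y, owned by the left side.
E' = (σ[y='r'](S) ⋈[c=h] T)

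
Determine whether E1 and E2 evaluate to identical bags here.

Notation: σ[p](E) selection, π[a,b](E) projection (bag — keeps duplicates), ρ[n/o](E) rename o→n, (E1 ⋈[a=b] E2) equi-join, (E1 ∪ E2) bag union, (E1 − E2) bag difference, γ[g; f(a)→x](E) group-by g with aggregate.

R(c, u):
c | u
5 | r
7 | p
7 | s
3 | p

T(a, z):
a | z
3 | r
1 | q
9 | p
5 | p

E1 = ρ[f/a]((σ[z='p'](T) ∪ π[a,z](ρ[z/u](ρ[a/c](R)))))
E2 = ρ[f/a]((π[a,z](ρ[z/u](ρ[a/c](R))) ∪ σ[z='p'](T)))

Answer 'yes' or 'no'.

E1 row counts bottom-up:
  T → 4
  σ[z='p'](T) → 2
  R → 4
  ρ[a/c](R) → 4
  ρ[z/u](ρ[a/c](R)) → 4
  π[a,z](ρ[z/u](ρ[a/c](R))) → 4
  (σ[z='p'](T) ∪ π[a,z](ρ[z/u](ρ[a/c](R)))) → 6
  ρ[f/a]((σ[z='p'](T) ∪ π[a,z](ρ[z/u](ρ[a/c](R))))) → 6
E2 row counts bottom-up:
  R → 4
  ρ[a/c](R) → 4
  ρ[z/u](ρ[a/c](R)) → 4
  π[a,z](ρ[z/u](ρ[a/c](R))) → 4
  T → 4
  σ[z='p'](T) → 2
  (π[a,z](ρ[z/u](ρ[a/c](R))) ∪ σ[z='p'](T)) → 6
  ρ[f/a]((π[a,z](ρ[z/u](ρ[a/c](R))) ∪ σ[z='p'](T))) → 6

E1 and E2 produce the same multiset:
f | z
3 | p
5 | p
5 | r
7 | p
7 | s
9 | p

yes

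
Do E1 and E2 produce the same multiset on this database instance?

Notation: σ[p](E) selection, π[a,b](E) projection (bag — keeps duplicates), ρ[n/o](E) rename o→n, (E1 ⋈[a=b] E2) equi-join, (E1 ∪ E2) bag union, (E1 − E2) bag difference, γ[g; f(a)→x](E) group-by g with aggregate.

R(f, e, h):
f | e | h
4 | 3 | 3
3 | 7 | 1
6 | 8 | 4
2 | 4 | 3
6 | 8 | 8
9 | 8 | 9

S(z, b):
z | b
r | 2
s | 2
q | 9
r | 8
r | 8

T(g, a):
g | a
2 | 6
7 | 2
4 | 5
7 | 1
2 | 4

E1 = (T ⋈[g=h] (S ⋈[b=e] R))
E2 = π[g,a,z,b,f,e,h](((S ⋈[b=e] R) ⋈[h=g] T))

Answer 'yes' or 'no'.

E1 stepwise |·|:
  T → 5
  S → 5
  R → 6
  (S ⋈[b=e] R) → 6
  (T ⋈[g=h] (S ⋈[b=e] R)) → 2
E2 stepwise |·|:
  S → 5
  R → 6
  (S ⋈[b=e] R) → 6
  T → 5
  ((S ⋈[b=e] R) ⋈[h=g] T) → 2
  π[g,a,z,b,f,e,h](((S ⋈[b=e] R) ⋈[h=g] T)) → 2

E1 and E2 produce the same multiset:
g | a | z | b | f | e | h
4 | 5 | r | 8 | 6 | 8 | 4
4 | 5 | r | 8 | 6 | 8 | 4

yes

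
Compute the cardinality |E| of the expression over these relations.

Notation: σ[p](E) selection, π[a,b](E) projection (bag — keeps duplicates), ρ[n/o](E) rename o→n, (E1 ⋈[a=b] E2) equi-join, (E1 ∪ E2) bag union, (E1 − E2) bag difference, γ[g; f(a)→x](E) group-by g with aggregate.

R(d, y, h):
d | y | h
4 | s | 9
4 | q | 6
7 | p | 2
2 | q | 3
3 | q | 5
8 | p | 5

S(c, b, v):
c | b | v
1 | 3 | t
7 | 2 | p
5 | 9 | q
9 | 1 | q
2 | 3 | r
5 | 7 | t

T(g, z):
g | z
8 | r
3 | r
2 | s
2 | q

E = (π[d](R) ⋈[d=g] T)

Per-node cardinality:
  R → 6
  π[d](R) → 6
  T → 4
  (π[d](R) ⋈[d=g] T) → 4

|E| = 4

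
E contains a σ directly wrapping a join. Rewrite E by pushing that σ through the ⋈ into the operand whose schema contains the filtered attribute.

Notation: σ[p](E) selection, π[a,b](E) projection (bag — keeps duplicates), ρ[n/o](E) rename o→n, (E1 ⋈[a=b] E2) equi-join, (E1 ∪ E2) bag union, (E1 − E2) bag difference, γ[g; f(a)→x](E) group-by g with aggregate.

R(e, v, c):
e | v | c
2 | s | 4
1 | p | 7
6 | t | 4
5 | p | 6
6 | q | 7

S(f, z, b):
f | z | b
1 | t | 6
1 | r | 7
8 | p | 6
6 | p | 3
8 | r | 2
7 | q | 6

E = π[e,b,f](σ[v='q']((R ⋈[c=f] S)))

σ filters on v, owned by the left side.
E' = π[e,b,f]((σ[v='q'](R) ⋈[c=f] S))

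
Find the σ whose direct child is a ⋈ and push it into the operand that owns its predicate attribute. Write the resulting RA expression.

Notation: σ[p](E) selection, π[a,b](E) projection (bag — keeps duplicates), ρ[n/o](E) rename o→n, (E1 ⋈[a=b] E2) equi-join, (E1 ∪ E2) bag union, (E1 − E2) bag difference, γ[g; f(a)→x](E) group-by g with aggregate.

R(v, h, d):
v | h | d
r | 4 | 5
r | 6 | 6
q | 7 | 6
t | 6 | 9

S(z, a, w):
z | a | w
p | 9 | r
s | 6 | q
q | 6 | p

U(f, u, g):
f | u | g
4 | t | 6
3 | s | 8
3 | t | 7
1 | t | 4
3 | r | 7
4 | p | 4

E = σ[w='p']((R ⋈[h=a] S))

σ filters on w, owned by the right side.
E' = (R ⋈[h=a] σ[w='p'](S))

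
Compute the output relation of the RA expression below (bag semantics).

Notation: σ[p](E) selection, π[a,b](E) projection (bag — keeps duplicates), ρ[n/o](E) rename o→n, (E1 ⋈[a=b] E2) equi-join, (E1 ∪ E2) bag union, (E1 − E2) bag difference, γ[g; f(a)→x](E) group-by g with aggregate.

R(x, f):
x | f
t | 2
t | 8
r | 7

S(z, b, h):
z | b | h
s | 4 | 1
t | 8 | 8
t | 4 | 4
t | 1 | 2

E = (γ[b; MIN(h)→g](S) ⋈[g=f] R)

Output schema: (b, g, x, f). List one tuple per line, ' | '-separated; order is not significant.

Row counts bottom-up:
  S → 4
  γ[b; MIN(h)→g](S) → 3
  R → 3
  (γ[b; MIN(h)→g](S) ⋈[g=f] R) → 2

== RESULT ==
b | g | x | f
1 | 2 | t | 2
8 | 8 | t | 8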